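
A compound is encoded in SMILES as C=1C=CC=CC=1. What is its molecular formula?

C6H6

Heavy atoms from the SMILES: 6 C.
Implicit hydrogens by atom environment:
  6 × C (aromatic): 1 H each → 6
  Total hydrogens = 6.
Molecular formula: C6H6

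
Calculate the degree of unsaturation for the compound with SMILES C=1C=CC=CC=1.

4

Molecular formula from the SMILES: C6H6.
DoU = (2C + 2 + N − H − X)/2 = (2·6 + 2 + 0 − 6 − 0)/2 = 8/2 = 4.
(Structurally: 1 ring(s) + 3 π bond(s) = 4.)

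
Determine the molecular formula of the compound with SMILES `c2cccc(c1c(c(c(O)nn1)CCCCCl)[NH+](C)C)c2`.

Heavy atoms from the SMILES: 16 C, 1 Cl, 3 N, 1 O.
Implicit hydrogens by atom environment:
  5 × C (aromatic): 1 H each → 5
  5 × C (aromatic): no H
  4 × C: 2 H each → 8
  2 × C: 3 H each → 6
  2 × N (aromatic): no H
  1 × Cl: no H
  1 × N (charge +1): 1 H
  1 × O: 1 H
  Total hydrogens = 21.
Net charge +1.
Molecular formula: C16H21ClN3O+

C16H21ClN3O+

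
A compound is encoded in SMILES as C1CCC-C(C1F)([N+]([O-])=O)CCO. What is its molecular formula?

C8H14FNO3

Heavy atoms from the SMILES: 8 C, 1 F, 1 N, 3 O.
Implicit hydrogens by atom environment:
  6 × C: 2 H each → 12
  1 × C: 1 H
  1 × C: no H
  1 × F: no H
  1 × N (charge +1): no H
  1 × O: 1 H
  1 × O: no H
  1 × O (charge -1): no H
  Total hydrogens = 14.
Molecular formula: C8H14FNO3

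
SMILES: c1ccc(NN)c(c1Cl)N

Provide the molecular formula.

Heavy atoms from the SMILES: 6 C, 1 Cl, 3 N.
Implicit hydrogens by atom environment:
  3 × C (aromatic): 1 H each → 3
  3 × C (aromatic): no H
  2 × N: 2 H each → 4
  1 × Cl: no H
  1 × N: 1 H
  Total hydrogens = 8.
Molecular formula: C6H8ClN3

C6H8ClN3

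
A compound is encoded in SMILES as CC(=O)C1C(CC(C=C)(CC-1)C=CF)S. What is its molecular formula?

C12H17FOS

Heavy atoms from the SMILES: 12 C, 1 F, 1 O, 1 S.
Implicit hydrogens by atom environment:
  5 × C: 1 H each → 5
  4 × C: 2 H each → 8
  2 × C: no H
  1 × C: 3 H
  1 × F: no H
  1 × O: no H
  1 × S: 1 H
  Total hydrogens = 17.
Molecular formula: C12H17FOS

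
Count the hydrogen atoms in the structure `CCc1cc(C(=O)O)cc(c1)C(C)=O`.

12

Hydrogens are implicit in SMILES; fill each atom to its normal valence:
  3 × C (aromatic): 1 H each → 3
  3 × C (aromatic): no H
  2 × C: 3 H each → 6
  2 × C: no H
  2 × O: no H
  1 × C: 2 H
  1 × O: 1 H
  Total hydrogens = 12.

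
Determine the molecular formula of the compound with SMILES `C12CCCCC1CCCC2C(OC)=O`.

Heavy atoms from the SMILES: 12 C, 2 O.
Implicit hydrogens by atom environment:
  7 × C: 2 H each → 14
  3 × C: 1 H each → 3
  2 × O: no H
  1 × C: 3 H
  1 × C: no H
  Total hydrogens = 20.
Molecular formula: C12H20O2

C12H20O2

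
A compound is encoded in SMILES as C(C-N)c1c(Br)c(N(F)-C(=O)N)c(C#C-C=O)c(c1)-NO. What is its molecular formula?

Heavy atoms from the SMILES: 1 Br, 12 C, 1 F, 4 N, 3 O.
Implicit hydrogens by atom environment:
  5 × C (aromatic): no H
  3 × C: no H
  2 × C: 2 H each → 4
  2 × N: 2 H each → 4
  2 × O: no H
  1 × Br: no H
  1 × C (aromatic): 1 H
  1 × C: 1 H
  1 × F: no H
  1 × N: 1 H
  1 × N: no H
  1 × O: 1 H
  Total hydrogens = 12.
Molecular formula: C12H12BrFN4O3

C12H12BrFN4O3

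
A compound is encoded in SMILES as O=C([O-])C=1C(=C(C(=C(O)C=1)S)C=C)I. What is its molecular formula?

Heavy atoms from the SMILES: 9 C, 1 I, 3 O, 1 S.
Implicit hydrogens by atom environment:
  5 × C (aromatic): no H
  1 × C: 2 H
  1 × C (aromatic): 1 H
  1 × C: 1 H
  1 × C: no H
  1 × I: no H
  1 × O: 1 H
  1 × O: no H
  1 × O (charge -1): no H
  1 × S: 1 H
  Total hydrogens = 6.
Net charge -1.
Molecular formula: C9H6IO3S-

C9H6IO3S-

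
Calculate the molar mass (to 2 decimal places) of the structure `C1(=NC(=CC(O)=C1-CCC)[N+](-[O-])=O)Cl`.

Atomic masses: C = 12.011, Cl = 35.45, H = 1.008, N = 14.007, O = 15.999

Molecular formula: C8H9ClN2O3.
M = 8×12.011 + 1×35.45 + 9×1.008 + 2×14.007 + 3×15.999 = 216.62 g/mol.

216.62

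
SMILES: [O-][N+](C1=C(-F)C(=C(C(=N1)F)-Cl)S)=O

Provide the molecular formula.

Heavy atoms from the SMILES: 5 C, 1 Cl, 2 F, 2 N, 2 O, 1 S.
Implicit hydrogens by atom environment:
  5 × C (aromatic): no H
  2 × F: no H
  1 × Cl: no H
  1 × N (aromatic): no H
  1 × N (charge +1): no H
  1 × O: no H
  1 × O (charge -1): no H
  1 × S: 1 H
  Total hydrogens = 1.
Molecular formula: C5HClF2N2O2S

C5HClF2N2O2S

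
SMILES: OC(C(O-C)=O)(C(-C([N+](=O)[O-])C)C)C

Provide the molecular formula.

C8H15NO5

Heavy atoms from the SMILES: 8 C, 1 N, 5 O.
Implicit hydrogens by atom environment:
  4 × C: 3 H each → 12
  3 × O: no H
  2 × C: 1 H each → 2
  2 × C: no H
  1 × N (charge +1): no H
  1 × O: 1 H
  1 × O (charge -1): no H
  Total hydrogens = 15.
Molecular formula: C8H15NO5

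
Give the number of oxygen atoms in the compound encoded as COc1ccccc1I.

The symbol for oxygen appears 1 time in the SMILES.

1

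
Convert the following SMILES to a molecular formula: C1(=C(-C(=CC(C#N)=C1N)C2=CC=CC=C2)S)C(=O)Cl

Heavy atoms from the SMILES: 14 C, 1 Cl, 2 N, 1 O, 1 S.
Implicit hydrogens by atom environment:
  6 × C (aromatic): 1 H each → 6
  6 × C (aromatic): no H
  2 × C: no H
  1 × Cl: no H
  1 × N: 2 H
  1 × N: no H
  1 × O: no H
  1 × S: 1 H
  Total hydrogens = 9.
Molecular formula: C14H9ClN2OS

C14H9ClN2OS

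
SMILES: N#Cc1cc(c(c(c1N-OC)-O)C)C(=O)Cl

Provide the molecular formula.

C10H9ClN2O3

Heavy atoms from the SMILES: 10 C, 1 Cl, 2 N, 3 O.
Implicit hydrogens by atom environment:
  5 × C (aromatic): no H
  2 × C: 3 H each → 6
  2 × C: no H
  2 × O: no H
  1 × C (aromatic): 1 H
  1 × Cl: no H
  1 × N: 1 H
  1 × N: no H
  1 × O: 1 H
  Total hydrogens = 9.
Molecular formula: C10H9ClN2O3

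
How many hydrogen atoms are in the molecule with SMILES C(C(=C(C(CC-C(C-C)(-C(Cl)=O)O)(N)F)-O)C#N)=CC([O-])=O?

Hydrogens are implicit in SMILES; fill each atom to its normal valence:
  7 × C: no H
  3 × C: 2 H each → 6
  2 × C: 1 H each → 2
  2 × O: 1 H each → 2
  2 × O: no H
  1 × C: 3 H
  1 × Cl: no H
  1 × F: no H
  1 × N: 2 H
  1 × N: no H
  1 × O (charge -1): no H
  Total hydrogens = 15.

15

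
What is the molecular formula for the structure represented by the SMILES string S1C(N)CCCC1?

Heavy atoms from the SMILES: 5 C, 1 N, 1 S.
Implicit hydrogens by atom environment:
  4 × C: 2 H each → 8
  1 × C: 1 H
  1 × N: 2 H
  1 × S: no H
  Total hydrogens = 11.
Molecular formula: C5H11NS

C5H11NS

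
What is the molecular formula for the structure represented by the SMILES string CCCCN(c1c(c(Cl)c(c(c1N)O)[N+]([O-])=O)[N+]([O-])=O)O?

C10H13ClN4O6

Heavy atoms from the SMILES: 10 C, 1 Cl, 4 N, 6 O.
Implicit hydrogens by atom environment:
  6 × C (aromatic): no H
  3 × C: 2 H each → 6
  2 × N (charge +1): no H
  2 × O: 1 H each → 2
  2 × O: no H
  2 × O (charge -1): no H
  1 × C: 3 H
  1 × Cl: no H
  1 × N: 2 H
  1 × N: no H
  Total hydrogens = 13.
Molecular formula: C10H13ClN4O6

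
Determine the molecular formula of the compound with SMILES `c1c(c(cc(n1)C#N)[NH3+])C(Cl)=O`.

C7H5ClN3O+

Heavy atoms from the SMILES: 7 C, 1 Cl, 3 N, 1 O.
Implicit hydrogens by atom environment:
  3 × C (aromatic): no H
  2 × C (aromatic): 1 H each → 2
  2 × C: no H
  1 × Cl: no H
  1 × N (charge +1): 3 H
  1 × N (aromatic): no H
  1 × N: no H
  1 × O: no H
  Total hydrogens = 5.
Net charge +1.
Molecular formula: C7H5ClN3O+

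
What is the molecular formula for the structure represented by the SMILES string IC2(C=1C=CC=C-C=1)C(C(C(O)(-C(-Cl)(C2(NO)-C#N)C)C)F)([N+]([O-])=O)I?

Heavy atoms from the SMILES: 15 C, 1 Cl, 1 F, 2 I, 3 N, 4 O.
Implicit hydrogens by atom environment:
  6 × C: no H
  5 × C (aromatic): 1 H each → 5
  2 × C: 3 H each → 6
  2 × I: no H
  2 × O: 1 H each → 2
  1 × C: 1 H
  1 × C (aromatic): no H
  1 × Cl: no H
  1 × F: no H
  1 × N: 1 H
  1 × N: no H
  1 × N (charge +1): no H
  1 × O: no H
  1 × O (charge -1): no H
  Total hydrogens = 15.
Molecular formula: C15H15ClFI2N3O4

C15H15ClFI2N3O4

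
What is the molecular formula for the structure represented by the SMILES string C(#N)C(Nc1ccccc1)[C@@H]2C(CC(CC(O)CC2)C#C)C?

Heavy atoms from the SMILES: 19 C, 2 N, 1 O.
Implicit hydrogens by atom environment:
  6 × C: 1 H each → 6
  5 × C (aromatic): 1 H each → 5
  4 × C: 2 H each → 8
  2 × C: no H
  1 × C: 3 H
  1 × C (aromatic): no H
  1 × N: 1 H
  1 × N: no H
  1 × O: 1 H
  Total hydrogens = 24.
Molecular formula: C19H24N2O

C19H24N2O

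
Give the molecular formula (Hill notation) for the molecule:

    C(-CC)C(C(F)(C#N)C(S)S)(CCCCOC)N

C12H23FN2OS2

Heavy atoms from the SMILES: 12 C, 1 F, 2 N, 1 O, 2 S.
Implicit hydrogens by atom environment:
  6 × C: 2 H each → 12
  3 × C: no H
  2 × C: 3 H each → 6
  2 × S: 1 H each → 2
  1 × C: 1 H
  1 × F: no H
  1 × N: 2 H
  1 × N: no H
  1 × O: no H
  Total hydrogens = 23.
Molecular formula: C12H23FN2OS2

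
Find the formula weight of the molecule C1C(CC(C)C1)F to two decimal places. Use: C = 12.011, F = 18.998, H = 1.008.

102.15

Molecular formula: C6H11F.
M = 6×12.011 + 1×18.998 + 11×1.008 = 102.15 g/mol.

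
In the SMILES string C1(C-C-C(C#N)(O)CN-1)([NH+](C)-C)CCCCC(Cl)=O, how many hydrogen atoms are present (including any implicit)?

23

Hydrogens are implicit in SMILES; fill each atom to its normal valence:
  7 × C: 2 H each → 14
  4 × C: no H
  2 × C: 3 H each → 6
  1 × Cl: no H
  1 × N: 1 H
  1 × N (charge +1): 1 H
  1 × N: no H
  1 × O: 1 H
  1 × O: no H
  Total hydrogens = 23.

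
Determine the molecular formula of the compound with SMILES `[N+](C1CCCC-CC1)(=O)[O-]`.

C7H13NO2

Heavy atoms from the SMILES: 7 C, 1 N, 2 O.
Implicit hydrogens by atom environment:
  6 × C: 2 H each → 12
  1 × C: 1 H
  1 × N (charge +1): no H
  1 × O: no H
  1 × O (charge -1): no H
  Total hydrogens = 13.
Molecular formula: C7H13NO2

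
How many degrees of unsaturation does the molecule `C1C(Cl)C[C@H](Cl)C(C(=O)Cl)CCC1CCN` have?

Molecular formula from the SMILES: C11H18Cl3NO.
DoU = (2C + 2 + N − H − X)/2 = (2·11 + 2 + 1 − 18 − 3)/2 = 4/2 = 2.
(Structurally: 1 ring(s) + 1 π bond(s) = 2.)

2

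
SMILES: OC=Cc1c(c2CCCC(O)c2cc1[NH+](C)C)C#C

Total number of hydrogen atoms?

Hydrogens are implicit in SMILES; fill each atom to its normal valence:
  5 × C (aromatic): no H
  4 × C: 1 H each → 4
  3 × C: 2 H each → 6
  2 × C: 3 H each → 6
  2 × O: 1 H each → 2
  1 × C (aromatic): 1 H
  1 × C: no H
  1 × N (charge +1): 1 H
  Total hydrogens = 20.

20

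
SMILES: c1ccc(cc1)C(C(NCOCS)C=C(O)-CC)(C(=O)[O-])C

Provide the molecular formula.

Heavy atoms from the SMILES: 16 C, 1 N, 4 O, 1 S.
Implicit hydrogens by atom environment:
  5 × C (aromatic): 1 H each → 5
  3 × C: 2 H each → 6
  3 × C: no H
  2 × C: 3 H each → 6
  2 × C: 1 H each → 2
  2 × O: no H
  1 × C (aromatic): no H
  1 × N: 1 H
  1 × O: 1 H
  1 × O (charge -1): no H
  1 × S: 1 H
  Total hydrogens = 22.
Net charge -1.
Molecular formula: C16H22NO4S-

C16H22NO4S-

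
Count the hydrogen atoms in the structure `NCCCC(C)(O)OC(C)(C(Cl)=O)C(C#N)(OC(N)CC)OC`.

26

Hydrogens are implicit in SMILES; fill each atom to its normal valence:
  5 × C: no H
  4 × C: 3 H each → 12
  4 × C: 2 H each → 8
  4 × O: no H
  2 × N: 2 H each → 4
  1 × C: 1 H
  1 × Cl: no H
  1 × N: no H
  1 × O: 1 H
  Total hydrogens = 26.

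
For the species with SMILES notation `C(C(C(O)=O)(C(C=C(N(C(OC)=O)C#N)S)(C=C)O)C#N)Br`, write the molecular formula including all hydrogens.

Heavy atoms from the SMILES: 1 Br, 12 C, 3 N, 5 O, 1 S.
Implicit hydrogens by atom environment:
  7 × C: no H
  3 × N: no H
  3 × O: no H
  2 × C: 2 H each → 4
  2 × C: 1 H each → 2
  2 × O: 1 H each → 2
  1 × Br: no H
  1 × C: 3 H
  1 × S: 1 H
  Total hydrogens = 12.
Molecular formula: C12H12BrN3O5S

C12H12BrN3O5S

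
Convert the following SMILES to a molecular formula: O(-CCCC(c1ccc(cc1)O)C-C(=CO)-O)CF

C14H19FO4

Heavy atoms from the SMILES: 14 C, 1 F, 4 O.
Implicit hydrogens by atom environment:
  5 × C: 2 H each → 10
  4 × C (aromatic): 1 H each → 4
  3 × O: 1 H each → 3
  2 × C: 1 H each → 2
  2 × C (aromatic): no H
  1 × C: no H
  1 × F: no H
  1 × O: no H
  Total hydrogens = 19.
Molecular formula: C14H19FO4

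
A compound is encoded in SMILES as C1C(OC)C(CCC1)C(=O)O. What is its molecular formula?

C8H14O3

Heavy atoms from the SMILES: 8 C, 3 O.
Implicit hydrogens by atom environment:
  4 × C: 2 H each → 8
  2 × C: 1 H each → 2
  2 × O: no H
  1 × C: 3 H
  1 × C: no H
  1 × O: 1 H
  Total hydrogens = 14.
Molecular formula: C8H14O3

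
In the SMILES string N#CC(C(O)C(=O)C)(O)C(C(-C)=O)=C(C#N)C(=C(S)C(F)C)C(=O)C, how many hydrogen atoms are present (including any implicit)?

17

Hydrogens are implicit in SMILES; fill each atom to its normal valence:
  10 × C: no H
  4 × C: 3 H each → 12
  3 × O: no H
  2 × C: 1 H each → 2
  2 × N: no H
  2 × O: 1 H each → 2
  1 × F: no H
  1 × S: 1 H
  Total hydrogens = 17.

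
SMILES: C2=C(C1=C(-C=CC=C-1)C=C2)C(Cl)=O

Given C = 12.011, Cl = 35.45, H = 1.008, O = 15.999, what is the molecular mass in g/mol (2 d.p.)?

Molecular formula: C11H7ClO.
M = 11×12.011 + 1×35.45 + 7×1.008 + 1×15.999 = 190.63 g/mol.

190.63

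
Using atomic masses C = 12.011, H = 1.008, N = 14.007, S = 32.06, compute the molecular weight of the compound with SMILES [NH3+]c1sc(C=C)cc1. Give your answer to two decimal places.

Molecular formula: C6H8NS+.
M = 6×12.011 + 8×1.008 + 1×14.007 + 1×32.06 = 126.20 g/mol.

126.20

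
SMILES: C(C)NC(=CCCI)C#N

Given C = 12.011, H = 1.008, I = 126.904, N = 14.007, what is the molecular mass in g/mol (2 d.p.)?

250.08

Molecular formula: C7H11IN2.
M = 7×12.011 + 11×1.008 + 1×126.904 + 2×14.007 = 250.08 g/mol.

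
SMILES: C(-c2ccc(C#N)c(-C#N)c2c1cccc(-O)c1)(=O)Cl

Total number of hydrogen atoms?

7

Hydrogens are implicit in SMILES; fill each atom to its normal valence:
  6 × C (aromatic): 1 H each → 6
  6 × C (aromatic): no H
  3 × C: no H
  2 × N: no H
  1 × Cl: no H
  1 × O: 1 H
  1 × O: no H
  Total hydrogens = 7.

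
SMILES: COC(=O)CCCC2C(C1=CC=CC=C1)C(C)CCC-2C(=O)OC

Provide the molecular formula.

Heavy atoms from the SMILES: 20 C, 4 O.
Implicit hydrogens by atom environment:
  5 × C: 2 H each → 10
  5 × C (aromatic): 1 H each → 5
  4 × C: 1 H each → 4
  4 × O: no H
  3 × C: 3 H each → 9
  2 × C: no H
  1 × C (aromatic): no H
  Total hydrogens = 28.
Molecular formula: C20H28O4

C20H28O4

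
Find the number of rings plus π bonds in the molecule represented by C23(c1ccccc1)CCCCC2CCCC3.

Molecular formula from the SMILES: C16H22.
DoU = (2C + 2 + N − H − X)/2 = (2·16 + 2 + 0 − 22 − 0)/2 = 12/2 = 6.
(Structurally: 3 ring(s) + 3 π bond(s) = 6.)

6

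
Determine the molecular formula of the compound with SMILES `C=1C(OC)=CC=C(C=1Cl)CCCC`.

C11H15ClO

Heavy atoms from the SMILES: 11 C, 1 Cl, 1 O.
Implicit hydrogens by atom environment:
  3 × C: 2 H each → 6
  3 × C (aromatic): 1 H each → 3
  3 × C (aromatic): no H
  2 × C: 3 H each → 6
  1 × Cl: no H
  1 × O: no H
  Total hydrogens = 15.
Molecular formula: C11H15ClO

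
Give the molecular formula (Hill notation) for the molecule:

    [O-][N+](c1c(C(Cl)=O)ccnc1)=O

Heavy atoms from the SMILES: 6 C, 1 Cl, 2 N, 3 O.
Implicit hydrogens by atom environment:
  3 × C (aromatic): 1 H each → 3
  2 × C (aromatic): no H
  2 × O: no H
  1 × C: no H
  1 × Cl: no H
  1 × N (aromatic): no H
  1 × N (charge +1): no H
  1 × O (charge -1): no H
  Total hydrogens = 3.
Molecular formula: C6H3ClN2O3

C6H3ClN2O3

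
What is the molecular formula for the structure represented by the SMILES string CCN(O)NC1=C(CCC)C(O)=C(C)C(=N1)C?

C12H21N3O2

Heavy atoms from the SMILES: 12 C, 3 N, 2 O.
Implicit hydrogens by atom environment:
  5 × C (aromatic): no H
  4 × C: 3 H each → 12
  3 × C: 2 H each → 6
  2 × O: 1 H each → 2
  1 × N: 1 H
  1 × N (aromatic): no H
  1 × N: no H
  Total hydrogens = 21.
Molecular formula: C12H21N3O2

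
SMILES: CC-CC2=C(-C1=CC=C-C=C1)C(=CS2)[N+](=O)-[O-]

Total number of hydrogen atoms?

13

Hydrogens are implicit in SMILES; fill each atom to its normal valence:
  6 × C (aromatic): 1 H each → 6
  4 × C (aromatic): no H
  2 × C: 2 H each → 4
  1 × C: 3 H
  1 × N (charge +1): no H
  1 × O: no H
  1 × O (charge -1): no H
  1 × S (aromatic): no H
  Total hydrogens = 13.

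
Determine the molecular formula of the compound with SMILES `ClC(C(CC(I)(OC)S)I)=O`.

Heavy atoms from the SMILES: 5 C, 1 Cl, 2 I, 2 O, 1 S.
Implicit hydrogens by atom environment:
  2 × C: no H
  2 × I: no H
  2 × O: no H
  1 × C: 3 H
  1 × C: 2 H
  1 × C: 1 H
  1 × Cl: no H
  1 × S: 1 H
  Total hydrogens = 7.
Molecular formula: C5H7ClI2O2S

C5H7ClI2O2S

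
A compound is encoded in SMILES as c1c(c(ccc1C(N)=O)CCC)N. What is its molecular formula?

C10H14N2O

Heavy atoms from the SMILES: 10 C, 2 N, 1 O.
Implicit hydrogens by atom environment:
  3 × C (aromatic): 1 H each → 3
  3 × C (aromatic): no H
  2 × C: 2 H each → 4
  2 × N: 2 H each → 4
  1 × C: 3 H
  1 × C: no H
  1 × O: no H
  Total hydrogens = 14.
Molecular formula: C10H14N2O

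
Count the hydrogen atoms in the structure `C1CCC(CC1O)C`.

Hydrogens are implicit in SMILES; fill each atom to its normal valence:
  4 × C: 2 H each → 8
  2 × C: 1 H each → 2
  1 × C: 3 H
  1 × O: 1 H
  Total hydrogens = 14.

14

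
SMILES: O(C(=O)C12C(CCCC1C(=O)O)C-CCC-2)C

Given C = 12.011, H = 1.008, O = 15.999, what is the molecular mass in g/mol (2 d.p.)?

Molecular formula: C13H20O4.
M = 13×12.011 + 20×1.008 + 4×15.999 = 240.30 g/mol.

240.30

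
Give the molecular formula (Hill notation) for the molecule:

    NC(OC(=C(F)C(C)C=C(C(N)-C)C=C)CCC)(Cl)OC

C15H26ClFN2O2

Heavy atoms from the SMILES: 15 C, 1 Cl, 1 F, 2 N, 2 O.
Implicit hydrogens by atom environment:
  4 × C: 3 H each → 12
  4 × C: 1 H each → 4
  4 × C: no H
  3 × C: 2 H each → 6
  2 × N: 2 H each → 4
  2 × O: no H
  1 × Cl: no H
  1 × F: no H
  Total hydrogens = 26.
Molecular formula: C15H26ClFN2O2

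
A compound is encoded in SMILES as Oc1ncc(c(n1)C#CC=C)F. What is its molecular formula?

Heavy atoms from the SMILES: 8 C, 1 F, 2 N, 1 O.
Implicit hydrogens by atom environment:
  3 × C (aromatic): no H
  2 × C: no H
  2 × N (aromatic): no H
  1 × C: 2 H
  1 × C (aromatic): 1 H
  1 × C: 1 H
  1 × F: no H
  1 × O: 1 H
  Total hydrogens = 5.
Molecular formula: C8H5FN2O

C8H5FN2O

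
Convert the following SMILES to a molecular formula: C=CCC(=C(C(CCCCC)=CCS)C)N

Heavy atoms from the SMILES: 14 C, 1 N, 1 S.
Implicit hydrogens by atom environment:
  7 × C: 2 H each → 14
  3 × C: no H
  2 × C: 3 H each → 6
  2 × C: 1 H each → 2
  1 × N: 2 H
  1 × S: 1 H
  Total hydrogens = 25.
Molecular formula: C14H25NS

C14H25NS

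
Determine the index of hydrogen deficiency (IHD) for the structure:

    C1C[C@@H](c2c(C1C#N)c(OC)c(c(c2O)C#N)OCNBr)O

Molecular formula from the SMILES: C14H14BrN3O4.
DoU = (2C + 2 + N − H − X)/2 = (2·14 + 2 + 3 − 14 − 1)/2 = 18/2 = 9.
(Structurally: 2 ring(s) + 7 π bond(s) = 9.)

9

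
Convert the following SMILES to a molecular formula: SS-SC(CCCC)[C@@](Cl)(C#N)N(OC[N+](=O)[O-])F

Heavy atoms from the SMILES: 8 C, 1 Cl, 1 F, 3 N, 3 O, 3 S.
Implicit hydrogens by atom environment:
  4 × C: 2 H each → 8
  2 × C: no H
  2 × N: no H
  2 × O: no H
  2 × S: no H
  1 × C: 3 H
  1 × C: 1 H
  1 × Cl: no H
  1 × F: no H
  1 × N (charge +1): no H
  1 × O (charge -1): no H
  1 × S: 1 H
  Total hydrogens = 13.
Molecular formula: C8H13ClFN3O3S3

C8H13ClFN3O3S3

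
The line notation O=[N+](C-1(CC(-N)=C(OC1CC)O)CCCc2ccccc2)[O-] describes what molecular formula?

Heavy atoms from the SMILES: 16 C, 2 N, 4 O.
Implicit hydrogens by atom environment:
  5 × C: 2 H each → 10
  5 × C (aromatic): 1 H each → 5
  3 × C: no H
  2 × O: no H
  1 × C: 3 H
  1 × C: 1 H
  1 × C (aromatic): no H
  1 × N: 2 H
  1 × N (charge +1): no H
  1 × O: 1 H
  1 × O (charge -1): no H
  Total hydrogens = 22.
Molecular formula: C16H22N2O4

C16H22N2O4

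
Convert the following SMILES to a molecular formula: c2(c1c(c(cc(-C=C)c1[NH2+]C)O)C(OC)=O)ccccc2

Heavy atoms from the SMILES: 17 C, 1 N, 3 O.
Implicit hydrogens by atom environment:
  6 × C (aromatic): 1 H each → 6
  6 × C (aromatic): no H
  2 × C: 3 H each → 6
  2 × O: no H
  1 × C: 2 H
  1 × C: 1 H
  1 × C: no H
  1 × N (charge +1): 2 H
  1 × O: 1 H
  Total hydrogens = 18.
Net charge +1.
Molecular formula: C17H18NO3+

C17H18NO3+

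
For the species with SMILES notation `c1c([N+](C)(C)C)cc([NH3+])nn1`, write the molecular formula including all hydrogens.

Heavy atoms from the SMILES: 7 C, 4 N.
Implicit hydrogens by atom environment:
  3 × C: 3 H each → 9
  2 × C (aromatic): 1 H each → 2
  2 × C (aromatic): no H
  2 × N (aromatic): no H
  1 × N (charge +1): 3 H
  1 × N (charge +1): no H
  Total hydrogens = 14.
Net charge +2.
Molecular formula: [C7H14N4]2+

[C7H14N4]2+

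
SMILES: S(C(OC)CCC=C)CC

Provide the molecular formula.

Heavy atoms from the SMILES: 8 C, 1 O, 1 S.
Implicit hydrogens by atom environment:
  4 × C: 2 H each → 8
  2 × C: 3 H each → 6
  2 × C: 1 H each → 2
  1 × O: no H
  1 × S: no H
  Total hydrogens = 16.
Molecular formula: C8H16OS

C8H16OS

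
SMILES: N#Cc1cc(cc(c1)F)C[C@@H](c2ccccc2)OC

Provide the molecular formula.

C16H14FNO

Heavy atoms from the SMILES: 16 C, 1 F, 1 N, 1 O.
Implicit hydrogens by atom environment:
  8 × C (aromatic): 1 H each → 8
  4 × C (aromatic): no H
  1 × C: 3 H
  1 × C: 2 H
  1 × C: 1 H
  1 × C: no H
  1 × F: no H
  1 × N: no H
  1 × O: no H
  Total hydrogens = 14.
Molecular formula: C16H14FNO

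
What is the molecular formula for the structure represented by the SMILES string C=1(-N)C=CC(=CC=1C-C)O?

C8H11NO

Heavy atoms from the SMILES: 8 C, 1 N, 1 O.
Implicit hydrogens by atom environment:
  3 × C (aromatic): 1 H each → 3
  3 × C (aromatic): no H
  1 × C: 3 H
  1 × C: 2 H
  1 × N: 2 H
  1 × O: 1 H
  Total hydrogens = 11.
Molecular formula: C8H11NO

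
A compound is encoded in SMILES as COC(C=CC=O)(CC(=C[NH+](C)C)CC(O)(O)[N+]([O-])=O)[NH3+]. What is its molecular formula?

Heavy atoms from the SMILES: 12 C, 3 N, 6 O.
Implicit hydrogens by atom environment:
  4 × C: 1 H each → 4
  3 × C: 3 H each → 9
  3 × C: no H
  3 × O: no H
  2 × C: 2 H each → 4
  2 × O: 1 H each → 2
  1 × N (charge +1): 3 H
  1 × N (charge +1): 1 H
  1 × N (charge +1): no H
  1 × O (charge -1): no H
  Total hydrogens = 23.
Net charge +2.
Molecular formula: [C12H23N3O6]2+

[C12H23N3O6]2+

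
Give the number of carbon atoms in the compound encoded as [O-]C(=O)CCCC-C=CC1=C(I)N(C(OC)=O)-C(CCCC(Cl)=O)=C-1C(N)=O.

18

The symbol for carbon appears 18 times in the SMILES. (Cl is a single chlorine, not C + l.)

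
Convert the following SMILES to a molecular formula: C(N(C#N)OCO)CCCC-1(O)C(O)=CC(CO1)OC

C12H20N2O6

Heavy atoms from the SMILES: 12 C, 2 N, 6 O.
Implicit hydrogens by atom environment:
  6 × C: 2 H each → 12
  3 × C: no H
  3 × O: 1 H each → 3
  3 × O: no H
  2 × C: 1 H each → 2
  2 × N: no H
  1 × C: 3 H
  Total hydrogens = 20.
Molecular formula: C12H20N2O6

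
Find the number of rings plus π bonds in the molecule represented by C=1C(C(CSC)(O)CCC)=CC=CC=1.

Molecular formula from the SMILES: C12H18OS.
DoU = (2C + 2 + N − H − X)/2 = (2·12 + 2 + 0 − 18 − 0)/2 = 8/2 = 4.
(Structurally: 1 ring(s) + 3 π bond(s) = 4.)

4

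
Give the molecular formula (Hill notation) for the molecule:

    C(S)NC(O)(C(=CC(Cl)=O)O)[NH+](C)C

C7H14ClN2O3S+

Heavy atoms from the SMILES: 7 C, 1 Cl, 2 N, 3 O, 1 S.
Implicit hydrogens by atom environment:
  3 × C: no H
  2 × C: 3 H each → 6
  2 × O: 1 H each → 2
  1 × C: 2 H
  1 × C: 1 H
  1 × Cl: no H
  1 × N: 1 H
  1 × N (charge +1): 1 H
  1 × O: no H
  1 × S: 1 H
  Total hydrogens = 14.
Net charge +1.
Molecular formula: C7H14ClN2O3S+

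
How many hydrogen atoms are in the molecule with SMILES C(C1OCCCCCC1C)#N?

Hydrogens are implicit in SMILES; fill each atom to its normal valence:
  5 × C: 2 H each → 10
  2 × C: 1 H each → 2
  1 × C: 3 H
  1 × C: no H
  1 × N: no H
  1 × O: no H
  Total hydrogens = 15.

15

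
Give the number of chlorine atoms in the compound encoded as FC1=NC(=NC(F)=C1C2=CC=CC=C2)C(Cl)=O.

The symbol for chlorine appears 1 time in the SMILES.

1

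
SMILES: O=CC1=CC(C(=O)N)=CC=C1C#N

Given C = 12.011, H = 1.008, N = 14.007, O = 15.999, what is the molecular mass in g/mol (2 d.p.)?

Molecular formula: C9H6N2O2.
M = 9×12.011 + 6×1.008 + 2×14.007 + 2×15.999 = 174.16 g/mol.

174.16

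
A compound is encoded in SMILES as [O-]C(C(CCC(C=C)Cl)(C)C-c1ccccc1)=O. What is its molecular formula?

Heavy atoms from the SMILES: 15 C, 1 Cl, 2 O.
Implicit hydrogens by atom environment:
  5 × C (aromatic): 1 H each → 5
  4 × C: 2 H each → 8
  2 × C: 1 H each → 2
  2 × C: no H
  1 × C: 3 H
  1 × C (aromatic): no H
  1 × Cl: no H
  1 × O: no H
  1 × O (charge -1): no H
  Total hydrogens = 18.
Net charge -1.
Molecular formula: C15H18ClO2-

C15H18ClO2-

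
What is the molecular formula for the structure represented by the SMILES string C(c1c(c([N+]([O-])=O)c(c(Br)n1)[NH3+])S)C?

C7H9BrN3O2S+

Heavy atoms from the SMILES: 1 Br, 7 C, 3 N, 2 O, 1 S.
Implicit hydrogens by atom environment:
  5 × C (aromatic): no H
  1 × Br: no H
  1 × C: 3 H
  1 × C: 2 H
  1 × N (charge +1): 3 H
  1 × N (aromatic): no H
  1 × N (charge +1): no H
  1 × O: no H
  1 × O (charge -1): no H
  1 × S: 1 H
  Total hydrogens = 9.
Net charge +1.
Molecular formula: C7H9BrN3O2S+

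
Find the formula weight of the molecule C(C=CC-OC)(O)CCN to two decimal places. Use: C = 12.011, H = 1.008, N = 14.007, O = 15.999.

Molecular formula: C7H15NO2.
M = 7×12.011 + 15×1.008 + 1×14.007 + 2×15.999 = 145.20 g/mol.

145.20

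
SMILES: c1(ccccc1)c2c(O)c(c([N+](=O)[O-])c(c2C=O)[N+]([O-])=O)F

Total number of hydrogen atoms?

Hydrogens are implicit in SMILES; fill each atom to its normal valence:
  7 × C (aromatic): no H
  5 × C (aromatic): 1 H each → 5
  3 × O: no H
  2 × N (charge +1): no H
  2 × O (charge -1): no H
  1 × C: 1 H
  1 × F: no H
  1 × O: 1 H
  Total hydrogens = 7.

7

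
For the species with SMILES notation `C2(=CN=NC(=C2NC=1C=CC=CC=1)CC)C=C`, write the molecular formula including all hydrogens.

C14H15N3

Heavy atoms from the SMILES: 14 C, 3 N.
Implicit hydrogens by atom environment:
  6 × C (aromatic): 1 H each → 6
  4 × C (aromatic): no H
  2 × C: 2 H each → 4
  2 × N (aromatic): no H
  1 × C: 3 H
  1 × C: 1 H
  1 × N: 1 H
  Total hydrogens = 15.
Molecular formula: C14H15N3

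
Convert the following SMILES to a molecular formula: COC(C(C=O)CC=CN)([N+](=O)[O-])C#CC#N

Heavy atoms from the SMILES: 10 C, 3 N, 4 O.
Implicit hydrogens by atom environment:
  4 × C: 1 H each → 4
  4 × C: no H
  3 × O: no H
  1 × C: 3 H
  1 × C: 2 H
  1 × N: 2 H
  1 × N: no H
  1 × N (charge +1): no H
  1 × O (charge -1): no H
  Total hydrogens = 11.
Molecular formula: C10H11N3O4

C10H11N3O4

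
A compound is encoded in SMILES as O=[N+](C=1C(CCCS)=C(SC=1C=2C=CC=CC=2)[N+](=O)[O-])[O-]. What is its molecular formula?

C13H12N2O4S2

Heavy atoms from the SMILES: 13 C, 2 N, 4 O, 2 S.
Implicit hydrogens by atom environment:
  5 × C (aromatic): 1 H each → 5
  5 × C (aromatic): no H
  3 × C: 2 H each → 6
  2 × N (charge +1): no H
  2 × O: no H
  2 × O (charge -1): no H
  1 × S: 1 H
  1 × S (aromatic): no H
  Total hydrogens = 12.
Molecular formula: C13H12N2O4S2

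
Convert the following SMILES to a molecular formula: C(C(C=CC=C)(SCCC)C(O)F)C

C11H19FOS

Heavy atoms from the SMILES: 11 C, 1 F, 1 O, 1 S.
Implicit hydrogens by atom environment:
  4 × C: 2 H each → 8
  4 × C: 1 H each → 4
  2 × C: 3 H each → 6
  1 × C: no H
  1 × F: no H
  1 × O: 1 H
  1 × S: no H
  Total hydrogens = 19.
Molecular formula: C11H19FOS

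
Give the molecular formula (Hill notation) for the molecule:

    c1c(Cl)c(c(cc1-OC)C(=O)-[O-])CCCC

Heavy atoms from the SMILES: 12 C, 1 Cl, 3 O.
Implicit hydrogens by atom environment:
  4 × C (aromatic): no H
  3 × C: 2 H each → 6
  2 × C: 3 H each → 6
  2 × C (aromatic): 1 H each → 2
  2 × O: no H
  1 × C: no H
  1 × Cl: no H
  1 × O (charge -1): no H
  Total hydrogens = 14.
Net charge -1.
Molecular formula: C12H14ClO3-

C12H14ClO3-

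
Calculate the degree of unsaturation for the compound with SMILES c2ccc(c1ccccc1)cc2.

Molecular formula from the SMILES: C12H10.
DoU = (2C + 2 + N − H − X)/2 = (2·12 + 2 + 0 − 10 − 0)/2 = 16/2 = 8.
(Structurally: 2 ring(s) + 6 π bond(s) = 8.)

8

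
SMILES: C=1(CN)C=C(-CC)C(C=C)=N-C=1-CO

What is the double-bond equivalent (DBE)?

5

Molecular formula from the SMILES: C11H16N2O.
DoU = (2C + 2 + N − H − X)/2 = (2·11 + 2 + 2 − 16 − 0)/2 = 10/2 = 5.
(Structurally: 1 ring(s) + 4 π bond(s) = 5.)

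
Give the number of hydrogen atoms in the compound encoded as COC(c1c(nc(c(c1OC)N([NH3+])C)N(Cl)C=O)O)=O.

14

Hydrogens are implicit in SMILES; fill each atom to its normal valence:
  5 × C (aromatic): no H
  4 × O: no H
  3 × C: 3 H each → 9
  2 × N: no H
  1 × C: 1 H
  1 × C: no H
  1 × Cl: no H
  1 × N (charge +1): 3 H
  1 × N (aromatic): no H
  1 × O: 1 H
  Total hydrogens = 14.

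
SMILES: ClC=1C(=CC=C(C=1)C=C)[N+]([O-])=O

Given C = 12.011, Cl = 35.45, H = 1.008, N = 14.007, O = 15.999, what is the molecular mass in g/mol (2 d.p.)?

Molecular formula: C8H6ClNO2.
M = 8×12.011 + 1×35.45 + 6×1.008 + 1×14.007 + 2×15.999 = 183.59 g/mol.

183.59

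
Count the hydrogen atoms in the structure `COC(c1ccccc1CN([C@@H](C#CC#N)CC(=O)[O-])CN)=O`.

Hydrogens are implicit in SMILES; fill each atom to its normal valence:
  5 × C: no H
  4 × C (aromatic): 1 H each → 4
  3 × C: 2 H each → 6
  3 × O: no H
  2 × C (aromatic): no H
  2 × N: no H
  1 × C: 3 H
  1 × C: 1 H
  1 × N: 2 H
  1 × O (charge -1): no H
  Total hydrogens = 16.

16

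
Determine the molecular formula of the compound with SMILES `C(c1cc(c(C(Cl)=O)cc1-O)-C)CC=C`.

Heavy atoms from the SMILES: 12 C, 1 Cl, 2 O.
Implicit hydrogens by atom environment:
  4 × C (aromatic): no H
  3 × C: 2 H each → 6
  2 × C (aromatic): 1 H each → 2
  1 × C: 3 H
  1 × C: 1 H
  1 × C: no H
  1 × Cl: no H
  1 × O: 1 H
  1 × O: no H
  Total hydrogens = 13.
Molecular formula: C12H13ClO2

C12H13ClO2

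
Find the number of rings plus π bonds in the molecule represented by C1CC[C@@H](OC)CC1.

Molecular formula from the SMILES: C7H14O.
DoU = (2C + 2 + N − H − X)/2 = (2·7 + 2 + 0 − 14 − 0)/2 = 2/2 = 1.
(Structurally: 1 ring(s) + 0 π bond(s) = 1.)

1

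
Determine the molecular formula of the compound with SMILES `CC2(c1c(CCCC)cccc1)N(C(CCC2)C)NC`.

C18H30N2

Heavy atoms from the SMILES: 18 C, 2 N.
Implicit hydrogens by atom environment:
  6 × C: 2 H each → 12
  4 × C: 3 H each → 12
  4 × C (aromatic): 1 H each → 4
  2 × C (aromatic): no H
  1 × C: 1 H
  1 × C: no H
  1 × N: 1 H
  1 × N: no H
  Total hydrogens = 30.
Molecular formula: C18H30N2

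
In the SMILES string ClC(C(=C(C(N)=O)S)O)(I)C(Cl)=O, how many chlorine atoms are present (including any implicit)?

The symbol for chlorine appears 2 times in the SMILES.

2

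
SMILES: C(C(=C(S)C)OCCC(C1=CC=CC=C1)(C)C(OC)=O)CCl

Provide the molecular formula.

Heavy atoms from the SMILES: 17 C, 1 Cl, 3 O, 1 S.
Implicit hydrogens by atom environment:
  5 × C (aromatic): 1 H each → 5
  4 × C: 2 H each → 8
  4 × C: no H
  3 × C: 3 H each → 9
  3 × O: no H
  1 × C (aromatic): no H
  1 × Cl: no H
  1 × S: 1 H
  Total hydrogens = 23.
Molecular formula: C17H23ClO3S

C17H23ClO3S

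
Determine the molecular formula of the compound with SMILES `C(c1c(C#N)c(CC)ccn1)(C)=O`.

Heavy atoms from the SMILES: 10 C, 2 N, 1 O.
Implicit hydrogens by atom environment:
  3 × C (aromatic): no H
  2 × C: 3 H each → 6
  2 × C (aromatic): 1 H each → 2
  2 × C: no H
  1 × C: 2 H
  1 × N (aromatic): no H
  1 × N: no H
  1 × O: no H
  Total hydrogens = 10.
Molecular formula: C10H10N2O

C10H10N2O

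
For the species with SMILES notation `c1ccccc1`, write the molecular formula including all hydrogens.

Heavy atoms from the SMILES: 6 C.
Implicit hydrogens by atom environment:
  6 × C (aromatic): 1 H each → 6
  Total hydrogens = 6.
Molecular formula: C6H6

C6H6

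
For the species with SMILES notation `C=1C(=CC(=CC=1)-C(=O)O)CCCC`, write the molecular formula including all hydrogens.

Heavy atoms from the SMILES: 11 C, 2 O.
Implicit hydrogens by atom environment:
  4 × C (aromatic): 1 H each → 4
  3 × C: 2 H each → 6
  2 × C (aromatic): no H
  1 × C: 3 H
  1 × C: no H
  1 × O: 1 H
  1 × O: no H
  Total hydrogens = 14.
Molecular formula: C11H14O2

C11H14O2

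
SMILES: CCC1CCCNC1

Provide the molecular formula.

Heavy atoms from the SMILES: 7 C, 1 N.
Implicit hydrogens by atom environment:
  5 × C: 2 H each → 10
  1 × C: 3 H
  1 × C: 1 H
  1 × N: 1 H
  Total hydrogens = 15.
Molecular formula: C7H15N

C7H15N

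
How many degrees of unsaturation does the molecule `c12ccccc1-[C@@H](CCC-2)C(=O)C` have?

6

Molecular formula from the SMILES: C12H14O.
DoU = (2C + 2 + N − H − X)/2 = (2·12 + 2 + 0 − 14 − 0)/2 = 12/2 = 6.
(Structurally: 2 ring(s) + 4 π bond(s) = 6.)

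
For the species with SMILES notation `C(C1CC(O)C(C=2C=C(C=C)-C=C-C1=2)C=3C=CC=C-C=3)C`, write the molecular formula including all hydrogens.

Heavy atoms from the SMILES: 20 C, 1 O.
Implicit hydrogens by atom environment:
  8 × C (aromatic): 1 H each → 8
  4 × C: 1 H each → 4
  4 × C (aromatic): no H
  3 × C: 2 H each → 6
  1 × C: 3 H
  1 × O: 1 H
  Total hydrogens = 22.
Molecular formula: C20H22O

C20H22O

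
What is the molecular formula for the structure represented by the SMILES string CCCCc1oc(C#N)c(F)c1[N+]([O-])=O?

Heavy atoms from the SMILES: 9 C, 1 F, 2 N, 3 O.
Implicit hydrogens by atom environment:
  4 × C (aromatic): no H
  3 × C: 2 H each → 6
  1 × C: 3 H
  1 × C: no H
  1 × F: no H
  1 × N: no H
  1 × N (charge +1): no H
  1 × O (aromatic): no H
  1 × O: no H
  1 × O (charge -1): no H
  Total hydrogens = 9.
Molecular formula: C9H9FN2O3

C9H9FN2O3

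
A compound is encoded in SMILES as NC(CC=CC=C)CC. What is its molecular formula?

C8H15N

Heavy atoms from the SMILES: 8 C, 1 N.
Implicit hydrogens by atom environment:
  4 × C: 1 H each → 4
  3 × C: 2 H each → 6
  1 × C: 3 H
  1 × N: 2 H
  Total hydrogens = 15.
Molecular formula: C8H15N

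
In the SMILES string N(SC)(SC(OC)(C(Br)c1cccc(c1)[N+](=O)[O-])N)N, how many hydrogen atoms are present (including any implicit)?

Hydrogens are implicit in SMILES; fill each atom to its normal valence:
  4 × C (aromatic): 1 H each → 4
  2 × C: 3 H each → 6
  2 × C (aromatic): no H
  2 × N: 2 H each → 4
  2 × O: no H
  2 × S: no H
  1 × Br: no H
  1 × C: 1 H
  1 × C: no H
  1 × N: no H
  1 × N (charge +1): no H
  1 × O (charge -1): no H
  Total hydrogens = 15.

15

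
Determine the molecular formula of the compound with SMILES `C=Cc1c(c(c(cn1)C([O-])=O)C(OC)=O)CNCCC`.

Heavy atoms from the SMILES: 14 C, 2 N, 4 O.
Implicit hydrogens by atom environment:
  4 × C: 2 H each → 8
  4 × C (aromatic): no H
  3 × O: no H
  2 × C: 3 H each → 6
  2 × C: no H
  1 × C (aromatic): 1 H
  1 × C: 1 H
  1 × N: 1 H
  1 × N (aromatic): no H
  1 × O (charge -1): no H
  Total hydrogens = 17.
Net charge -1.
Molecular formula: C14H17N2O4-

C14H17N2O4-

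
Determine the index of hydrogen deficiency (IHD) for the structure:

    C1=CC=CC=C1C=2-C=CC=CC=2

8

Molecular formula from the SMILES: C12H10.
DoU = (2C + 2 + N − H − X)/2 = (2·12 + 2 + 0 − 10 − 0)/2 = 16/2 = 8.
(Structurally: 2 ring(s) + 6 π bond(s) = 8.)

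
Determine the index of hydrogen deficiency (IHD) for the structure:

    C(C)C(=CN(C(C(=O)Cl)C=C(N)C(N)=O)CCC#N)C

Molecular formula from the SMILES: C13H19ClN4O2.
DoU = (2C + 2 + N − H − X)/2 = (2·13 + 2 + 4 − 19 − 1)/2 = 12/2 = 6.
(Structurally: 0 ring(s) + 6 π bond(s) = 6.)

6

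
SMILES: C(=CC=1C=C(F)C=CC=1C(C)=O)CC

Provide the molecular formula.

C12H13FO

Heavy atoms from the SMILES: 12 C, 1 F, 1 O.
Implicit hydrogens by atom environment:
  3 × C (aromatic): 1 H each → 3
  3 × C (aromatic): no H
  2 × C: 3 H each → 6
  2 × C: 1 H each → 2
  1 × C: 2 H
  1 × C: no H
  1 × F: no H
  1 × O: no H
  Total hydrogens = 13.
Molecular formula: C12H13FO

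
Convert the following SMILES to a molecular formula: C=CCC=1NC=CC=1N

Heavy atoms from the SMILES: 7 C, 2 N.
Implicit hydrogens by atom environment:
  2 × C: 2 H each → 4
  2 × C (aromatic): 1 H each → 2
  2 × C (aromatic): no H
  1 × C: 1 H
  1 × N: 2 H
  1 × N (aromatic): 1 H
  Total hydrogens = 10.
Molecular formula: C7H10N2

C7H10N2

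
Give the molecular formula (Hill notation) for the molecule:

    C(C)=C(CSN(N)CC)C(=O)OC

Heavy atoms from the SMILES: 8 C, 2 N, 2 O, 1 S.
Implicit hydrogens by atom environment:
  3 × C: 3 H each → 9
  2 × C: 2 H each → 4
  2 × C: no H
  2 × O: no H
  1 × C: 1 H
  1 × N: 2 H
  1 × N: no H
  1 × S: no H
  Total hydrogens = 16.
Molecular formula: C8H16N2O2S

C8H16N2O2S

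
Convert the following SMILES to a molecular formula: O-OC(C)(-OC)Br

C3H7BrO3

Heavy atoms from the SMILES: 1 Br, 3 C, 3 O.
Implicit hydrogens by atom environment:
  2 × C: 3 H each → 6
  2 × O: no H
  1 × Br: no H
  1 × C: no H
  1 × O: 1 H
  Total hydrogens = 7.
Molecular formula: C3H7BrO3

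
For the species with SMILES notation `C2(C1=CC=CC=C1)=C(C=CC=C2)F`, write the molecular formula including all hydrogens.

Heavy atoms from the SMILES: 12 C, 1 F.
Implicit hydrogens by atom environment:
  9 × C (aromatic): 1 H each → 9
  3 × C (aromatic): no H
  1 × F: no H
  Total hydrogens = 9.
Molecular formula: C12H9F

C12H9F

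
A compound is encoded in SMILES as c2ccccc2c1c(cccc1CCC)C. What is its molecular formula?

Heavy atoms from the SMILES: 16 C.
Implicit hydrogens by atom environment:
  8 × C (aromatic): 1 H each → 8
  4 × C (aromatic): no H
  2 × C: 3 H each → 6
  2 × C: 2 H each → 4
  Total hydrogens = 18.
Molecular formula: C16H18

C16H18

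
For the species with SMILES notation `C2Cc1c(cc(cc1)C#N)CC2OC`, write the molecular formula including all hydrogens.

Heavy atoms from the SMILES: 12 C, 1 N, 1 O.
Implicit hydrogens by atom environment:
  3 × C: 2 H each → 6
  3 × C (aromatic): 1 H each → 3
  3 × C (aromatic): no H
  1 × C: 3 H
  1 × C: 1 H
  1 × C: no H
  1 × N: no H
  1 × O: no H
  Total hydrogens = 13.
Molecular formula: C12H13NO

C12H13NO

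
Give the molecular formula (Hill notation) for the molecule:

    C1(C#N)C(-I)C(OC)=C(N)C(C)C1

Heavy atoms from the SMILES: 9 C, 1 I, 2 N, 1 O.
Implicit hydrogens by atom environment:
  3 × C: 1 H each → 3
  3 × C: no H
  2 × C: 3 H each → 6
  1 × C: 2 H
  1 × I: no H
  1 × N: 2 H
  1 × N: no H
  1 × O: no H
  Total hydrogens = 13.
Molecular formula: C9H13IN2O

C9H13IN2O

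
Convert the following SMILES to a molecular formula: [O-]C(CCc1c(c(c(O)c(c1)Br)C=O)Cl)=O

Heavy atoms from the SMILES: 1 Br, 10 C, 1 Cl, 4 O.
Implicit hydrogens by atom environment:
  5 × C (aromatic): no H
  2 × C: 2 H each → 4
  2 × O: no H
  1 × Br: no H
  1 × C (aromatic): 1 H
  1 × C: 1 H
  1 × C: no H
  1 × Cl: no H
  1 × O: 1 H
  1 × O (charge -1): no H
  Total hydrogens = 7.
Net charge -1.
Molecular formula: C10H7BrClO4-

C10H7BrClO4-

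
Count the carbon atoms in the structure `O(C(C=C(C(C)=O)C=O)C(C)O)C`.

9

The symbol for carbon appears 9 times in the SMILES.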